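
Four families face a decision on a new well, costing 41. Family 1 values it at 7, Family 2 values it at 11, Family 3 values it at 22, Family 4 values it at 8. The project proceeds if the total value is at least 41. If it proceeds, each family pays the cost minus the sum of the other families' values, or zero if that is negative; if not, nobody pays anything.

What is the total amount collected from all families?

Total value 48 ≥ cost 41, so it is built.
Family 1: others sum to 41; max(0, 41 - 41) = 0.
Family 2: others sum to 37; max(0, 41 - 37) = 4.
Family 3: others sum to 26; max(0, 41 - 26) = 15.
Family 4: others sum to 40; max(0, 41 - 40) = 1.
Total collected = 0 + 4 + 15 + 1 = 20.

20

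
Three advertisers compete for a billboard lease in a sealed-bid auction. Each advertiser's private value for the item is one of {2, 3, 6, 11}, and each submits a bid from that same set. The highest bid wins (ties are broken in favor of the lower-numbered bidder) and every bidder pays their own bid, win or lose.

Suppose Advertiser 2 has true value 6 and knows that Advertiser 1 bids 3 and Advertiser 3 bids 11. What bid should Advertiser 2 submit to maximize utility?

Bid 2: loses but pays 2, utility -2.
Bid 3: loses but pays 3, utility -3.
Bid 6: loses but pays 6, utility -6.
Bid 11: wins, pays 11, utility 6 - 11 = -5.
The best choice is 2 with utility -2.

2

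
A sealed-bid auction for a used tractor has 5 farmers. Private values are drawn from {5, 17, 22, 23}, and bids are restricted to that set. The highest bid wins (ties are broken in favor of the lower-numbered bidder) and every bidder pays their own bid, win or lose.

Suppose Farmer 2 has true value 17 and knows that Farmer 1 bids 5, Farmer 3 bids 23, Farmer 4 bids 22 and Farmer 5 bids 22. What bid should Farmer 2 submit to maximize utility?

Bid 5: loses but pays 5, utility -5.
Bid 17: loses but pays 17, utility -17.
Bid 22: loses but pays 22, utility -22.
Bid 23: wins, pays 23, utility 17 - 23 = -6.
The best choice is 5 with utility -5.

5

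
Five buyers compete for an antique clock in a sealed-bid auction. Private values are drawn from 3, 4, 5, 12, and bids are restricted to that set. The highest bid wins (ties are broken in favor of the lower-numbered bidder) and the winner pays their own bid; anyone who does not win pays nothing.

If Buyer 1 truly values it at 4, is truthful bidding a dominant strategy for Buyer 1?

No

Consider the case where Buyer 2 bids 3, Buyer 3 bids 3, Buyer 4 bids 3 and Buyer 5 bids 3.
Truthful bid 4: wins, pays 4, utility 4 - 4 = 0.
Bid 3 instead: wins, pays 3, utility 4 - 3 = 1.
Since 1 > 0, bidding 3 is strictly better here, so truthful bidding is not dominant.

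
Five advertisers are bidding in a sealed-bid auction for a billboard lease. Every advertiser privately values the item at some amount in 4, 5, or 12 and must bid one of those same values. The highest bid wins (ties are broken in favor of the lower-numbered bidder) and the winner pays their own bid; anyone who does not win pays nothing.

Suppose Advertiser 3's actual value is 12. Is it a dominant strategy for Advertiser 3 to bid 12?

No

Consider the case where Advertiser 1 bids 4, Advertiser 2 bids 4, Advertiser 4 bids 4 and Advertiser 5 bids 4.
Truthful bid 12: wins, pays 12, utility 12 - 12 = 0.
Bid 5 instead: wins, pays 5, utility 12 - 5 = 7.
Since 7 > 0, bidding 5 is strictly better here, so truthful bidding is not dominant.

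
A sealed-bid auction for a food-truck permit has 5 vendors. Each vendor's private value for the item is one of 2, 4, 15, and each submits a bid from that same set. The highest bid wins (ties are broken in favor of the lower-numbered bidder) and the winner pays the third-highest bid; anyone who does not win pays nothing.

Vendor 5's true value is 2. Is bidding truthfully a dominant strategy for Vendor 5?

Yes

Check each profile of the others' bids and compare truth against every alternative bid.
Others bid (2, 2, 2, 2): truth gives 0, best alternative gives 0.
Others bid (2, 2, 2, 4): truth gives 0, best alternative gives 0.
Others bid (2, 2, 2, 15): truth gives 0, best alternative gives 0.
Others bid (2, 2, 4, 2): truth gives 0, best alternative gives 0.
Others bid (2, 2, 4, 4): truth gives 0, best alternative gives 0.
Others bid (2, 2, 4, 15): truth gives 0, best alternative gives 0.
(Remaining 75 profiles checked similarly; truth is weakly best in each.)
In every case the truthful bid is at least as good as any alternative, so it is a dominant strategy.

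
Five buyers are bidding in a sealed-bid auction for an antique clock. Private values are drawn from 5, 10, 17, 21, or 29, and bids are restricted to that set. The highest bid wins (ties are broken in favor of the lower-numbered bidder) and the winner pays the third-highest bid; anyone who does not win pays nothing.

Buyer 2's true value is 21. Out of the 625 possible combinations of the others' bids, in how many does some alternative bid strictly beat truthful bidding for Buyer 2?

108

Others bid (5, 5, 5, 29): truth gives 0; bid 29 gives 16 > 0. Violating.
Others bid (5, 5, 10, 29): truth gives 0; bid 29 gives 11 > 0. Violating.
Others bid (5, 5, 17, 29): truth gives 0; bid 29 gives 4 > 0. Violating.
Others bid (5, 5, 29, 5): truth gives 0; bid 29 gives 16 > 0. Violating.
Others bid (5, 5, 5, 5): truth gives 16; no alternative beats it.
Others bid (5, 5, 5, 10): truth gives 16; no alternative beats it.
(Checking all 625 profiles: 108 have a profitable deviation, 517 do not.)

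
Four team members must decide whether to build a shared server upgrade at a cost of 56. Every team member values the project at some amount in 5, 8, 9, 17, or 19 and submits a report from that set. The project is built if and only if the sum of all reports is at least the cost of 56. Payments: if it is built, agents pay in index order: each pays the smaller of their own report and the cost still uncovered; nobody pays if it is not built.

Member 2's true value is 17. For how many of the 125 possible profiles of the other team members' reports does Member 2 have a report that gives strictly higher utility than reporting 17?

Others report (9, 19, 19): truth gives 0; report 9 gives 8 > 0. Violating.
Others report (17, 17, 17): truth gives 0; report 5 gives 12 > 0. Violating.
Others report (17, 17, 19): truth gives 0; report 5 gives 12 > 0. Violating.
Others report (17, 19, 17): truth gives 0; report 5 gives 12 > 0. Violating.
Others report (5, 5, 5): truth gives 0; no alternative beats it.
Others report (5, 5, 8): truth gives 0; no alternative beats it.
(Checking all 125 profiles: 11 have a profitable deviation, 114 do not.)

11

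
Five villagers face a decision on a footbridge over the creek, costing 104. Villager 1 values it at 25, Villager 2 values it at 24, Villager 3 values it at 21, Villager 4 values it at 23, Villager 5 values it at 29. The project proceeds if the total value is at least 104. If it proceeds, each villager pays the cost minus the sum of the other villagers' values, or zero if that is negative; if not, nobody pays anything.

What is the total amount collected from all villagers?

32

Total value 122 ≥ cost 104, so it is built.
Villager 1: others sum to 97; max(0, 104 - 97) = 7.
Villager 2: others sum to 98; max(0, 104 - 98) = 6.
Villager 3: others sum to 101; max(0, 104 - 101) = 3.
Villager 4: others sum to 99; max(0, 104 - 99) = 5.
Villager 5: others sum to 93; max(0, 104 - 93) = 11.
Total collected = 7 + 6 + 3 + 5 + 11 = 32.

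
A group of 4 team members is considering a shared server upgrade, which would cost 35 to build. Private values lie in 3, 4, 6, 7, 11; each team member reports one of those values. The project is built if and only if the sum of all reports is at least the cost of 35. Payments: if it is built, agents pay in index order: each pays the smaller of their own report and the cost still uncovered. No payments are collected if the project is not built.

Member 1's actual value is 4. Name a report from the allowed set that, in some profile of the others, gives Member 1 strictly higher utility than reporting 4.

Suppose Member 2 reports 11, Member 3 reports 11 and Member 4 reports 11.
Report 4: project built, pays 4, utility 4 - 4 = 0.
Report 3: project built, pays 3, utility 4 - 3 = 1.
So reporting 3 beats truth here (1 > 0).

3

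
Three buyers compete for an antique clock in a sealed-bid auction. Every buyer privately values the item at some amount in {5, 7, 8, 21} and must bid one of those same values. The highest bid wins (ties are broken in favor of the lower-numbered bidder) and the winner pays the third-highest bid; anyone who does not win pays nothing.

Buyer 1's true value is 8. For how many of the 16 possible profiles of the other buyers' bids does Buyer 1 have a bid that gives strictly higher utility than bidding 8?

4

Others bid (5, 21): truth gives 0; bid 21 gives 3 > 0. Violating.
Others bid (7, 21): truth gives 0; bid 21 gives 1 > 0. Violating.
Others bid (21, 5): truth gives 0; bid 21 gives 3 > 0. Violating.
Others bid (21, 7): truth gives 0; bid 21 gives 1 > 0. Violating.
Others bid (5, 5): truth gives 3; no alternative beats it.
Others bid (5, 7): truth gives 3; no alternative beats it.
(Checking all 16 profiles: 4 have a profitable deviation, 12 do not.)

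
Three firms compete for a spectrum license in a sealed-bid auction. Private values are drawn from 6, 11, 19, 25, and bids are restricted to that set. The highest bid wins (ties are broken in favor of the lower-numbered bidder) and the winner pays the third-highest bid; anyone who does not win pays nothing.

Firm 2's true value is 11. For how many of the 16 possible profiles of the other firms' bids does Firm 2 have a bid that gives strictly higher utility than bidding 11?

Others bid (6, 19): truth gives 0; bid 19 gives 5 > 0. Violating.
Others bid (6, 25): truth gives 0; bid 25 gives 5 > 0. Violating.
Others bid (11, 6): truth gives 0; bid 19 gives 5 > 0. Violating.
Others bid (19, 6): truth gives 0; bid 25 gives 5 > 0. Violating.
Others bid (6, 6): truth gives 5; no alternative beats it.
Others bid (6, 11): truth gives 5; no alternative beats it.
(Checking all 16 profiles: 4 have a profitable deviation, 12 do not.)

4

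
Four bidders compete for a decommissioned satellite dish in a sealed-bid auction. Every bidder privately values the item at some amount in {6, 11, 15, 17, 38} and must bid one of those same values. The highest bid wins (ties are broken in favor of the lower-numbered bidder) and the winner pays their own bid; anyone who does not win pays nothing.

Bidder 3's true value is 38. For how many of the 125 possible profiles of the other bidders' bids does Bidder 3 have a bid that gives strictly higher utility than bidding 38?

36

Others bid (6, 6, 6): truth gives 0; bid 11 gives 27 > 0. Violating.
Others bid (6, 6, 11): truth gives 0; bid 11 gives 27 > 0. Violating.
Others bid (6, 6, 15): truth gives 0; bid 15 gives 23 > 0. Violating.
Others bid (6, 6, 17): truth gives 0; bid 17 gives 21 > 0. Violating.
Others bid (6, 6, 38): truth gives 0; no alternative beats it.
Others bid (6, 11, 38): truth gives 0; no alternative beats it.
(Checking all 125 profiles: 36 have a profitable deviation, 89 do not.)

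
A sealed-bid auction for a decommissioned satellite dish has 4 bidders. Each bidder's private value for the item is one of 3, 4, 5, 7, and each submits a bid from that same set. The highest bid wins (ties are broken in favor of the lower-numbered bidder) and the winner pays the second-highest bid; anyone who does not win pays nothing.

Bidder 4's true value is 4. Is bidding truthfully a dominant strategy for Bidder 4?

Yes

Check each profile of the others' bids and compare truth against every alternative bid.
Others bid (3, 3, 3): truth gives 1, best alternative gives 1.
Others bid (3, 3, 4): truth gives 0, best alternative gives 0.
Others bid (3, 3, 5): truth gives 0, best alternative gives 0.
Others bid (3, 3, 7): truth gives 0, best alternative gives 0.
Others bid (3, 4, 3): truth gives 0, best alternative gives 0.
Others bid (3, 4, 4): truth gives 0, best alternative gives 0.
(Remaining 58 profiles checked similarly; truth is weakly best in each.)
In every case the truthful bid is at least as good as any alternative, so it is a dominant strategy.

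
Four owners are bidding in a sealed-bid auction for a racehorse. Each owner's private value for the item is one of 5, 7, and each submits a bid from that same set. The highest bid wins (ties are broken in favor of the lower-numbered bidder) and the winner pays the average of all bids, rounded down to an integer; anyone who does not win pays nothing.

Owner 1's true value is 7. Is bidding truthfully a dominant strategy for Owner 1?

Check each profile of the others' bids and compare truth against every alternative bid.
Others bid (5, 5, 7): truth gives 1, best alternative gives 0.
Others bid (5, 7, 5): truth gives 1, best alternative gives 0.
Others bid (5, 7, 7): truth gives 1, best alternative gives 0.
Others bid (7, 5, 5): truth gives 1, best alternative gives 0.
Others bid (7, 5, 7): truth gives 1, best alternative gives 0.
Others bid (7, 7, 5): truth gives 1, best alternative gives 0.
(Remaining 2 profiles checked similarly; truth is weakly best in each.)
In every case the truthful bid is at least as good as any alternative, so it is a dominant strategy.

Yes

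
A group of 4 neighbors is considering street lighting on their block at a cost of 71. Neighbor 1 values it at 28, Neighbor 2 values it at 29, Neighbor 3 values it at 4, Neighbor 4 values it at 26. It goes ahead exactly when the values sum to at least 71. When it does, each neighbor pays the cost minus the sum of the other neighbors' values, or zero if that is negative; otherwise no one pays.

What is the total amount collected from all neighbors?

Total value 87 ≥ cost 71, so it is built.
Neighbor 1: others sum to 59; max(0, 71 - 59) = 12.
Neighbor 2: others sum to 58; max(0, 71 - 58) = 13.
Neighbor 3: others sum to 83; max(0, 71 - 83) = 0.
Neighbor 4: others sum to 61; max(0, 71 - 61) = 10.
Total collected = 12 + 13 + 0 + 10 = 35.

35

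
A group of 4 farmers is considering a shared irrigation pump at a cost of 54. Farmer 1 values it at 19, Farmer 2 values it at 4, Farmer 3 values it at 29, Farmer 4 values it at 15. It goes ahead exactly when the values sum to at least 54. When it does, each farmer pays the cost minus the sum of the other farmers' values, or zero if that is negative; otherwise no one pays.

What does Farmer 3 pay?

16

Total value 67 ≥ cost 54, so the project is built.
The other farmers' values sum to 38.
Cost minus that sum is 54 - 38 = 16.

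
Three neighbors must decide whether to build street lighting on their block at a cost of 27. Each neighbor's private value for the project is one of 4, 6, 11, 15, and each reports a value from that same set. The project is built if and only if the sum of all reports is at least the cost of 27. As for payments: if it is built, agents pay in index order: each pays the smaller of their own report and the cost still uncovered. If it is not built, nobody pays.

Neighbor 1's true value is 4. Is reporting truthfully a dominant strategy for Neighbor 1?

Yes

Check each profile of the others' reports and compare truth against every alternative report.
Others report (6, 15): truth gives 0, best alternative gives -2.
Others report (11, 11): truth gives 0, best alternative gives -2.
Others report (11, 15): truth gives 0, best alternative gives -2.
Others report (15, 6): truth gives 0, best alternative gives -2.
Others report (15, 11): truth gives 0, best alternative gives -2.
Others report (15, 15): truth gives 0, best alternative gives -2.
(Remaining 10 profiles checked similarly; truth is weakly best in each.)
In every case the truthful report is at least as good as any alternative, so it is a dominant strategy.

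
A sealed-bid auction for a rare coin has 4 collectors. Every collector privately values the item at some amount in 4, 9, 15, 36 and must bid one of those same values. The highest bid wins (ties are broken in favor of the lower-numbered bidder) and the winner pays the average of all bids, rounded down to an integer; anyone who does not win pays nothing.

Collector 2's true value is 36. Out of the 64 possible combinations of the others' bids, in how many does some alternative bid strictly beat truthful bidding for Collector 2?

18

Others bid (4, 4, 4): truth gives 24; bid 9 gives 31 > 24. Violating.
Others bid (4, 4, 9): truth gives 23; bid 9 gives 30 > 23. Violating.
Others bid (4, 4, 15): truth gives 22; bid 15 gives 27 > 22. Violating.
Others bid (4, 9, 4): truth gives 23; bid 9 gives 30 > 23. Violating.
Others bid (4, 4, 36): truth gives 16; no alternative beats it.
Others bid (4, 9, 36): truth gives 15; no alternative beats it.
(Checking all 64 profiles: 18 have a profitable deviation, 46 do not.)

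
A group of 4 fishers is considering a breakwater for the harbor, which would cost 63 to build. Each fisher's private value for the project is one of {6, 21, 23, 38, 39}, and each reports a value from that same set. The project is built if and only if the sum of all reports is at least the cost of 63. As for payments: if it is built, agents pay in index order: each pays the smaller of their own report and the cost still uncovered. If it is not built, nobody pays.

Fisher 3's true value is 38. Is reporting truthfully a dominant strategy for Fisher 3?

No

Consider the case where Fisher 1 reports 6, Fisher 2 reports 6 and Fisher 4 reports 38.
Truthful report 38: project built, pays 38, utility 38 - 38 = 0.
Report 21 instead: project built, pays 21, utility 38 - 21 = 17.
Since 17 > 0, reporting 21 is strictly better here, so truthful reporting is not dominant.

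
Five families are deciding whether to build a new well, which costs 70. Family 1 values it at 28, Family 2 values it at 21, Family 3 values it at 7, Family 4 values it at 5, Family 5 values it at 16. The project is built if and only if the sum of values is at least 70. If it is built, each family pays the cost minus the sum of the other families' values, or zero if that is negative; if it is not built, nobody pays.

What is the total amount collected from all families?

Total value 77 ≥ cost 70, so it is built.
Family 1: others sum to 49; max(0, 70 - 49) = 21.
Family 2: others sum to 56; max(0, 70 - 56) = 14.
Family 3: others sum to 70; max(0, 70 - 70) = 0.
Family 4: others sum to 72; max(0, 70 - 72) = 0.
Family 5: others sum to 61; max(0, 70 - 61) = 9.
Total collected = 21 + 14 + 0 + 0 + 9 = 44.

44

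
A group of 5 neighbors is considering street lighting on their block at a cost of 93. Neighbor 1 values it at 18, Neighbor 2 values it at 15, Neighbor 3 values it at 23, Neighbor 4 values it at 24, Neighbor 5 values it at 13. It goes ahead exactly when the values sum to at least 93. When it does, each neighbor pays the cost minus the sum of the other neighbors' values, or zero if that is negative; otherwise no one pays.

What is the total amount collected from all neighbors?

Total value 93 ≥ cost 93, so it is built.
Neighbor 1: others sum to 75; max(0, 93 - 75) = 18.
Neighbor 2: others sum to 78; max(0, 93 - 78) = 15.
Neighbor 3: others sum to 70; max(0, 93 - 70) = 23.
Neighbor 4: others sum to 69; max(0, 93 - 69) = 24.
Neighbor 5: others sum to 80; max(0, 93 - 80) = 13.
Total collected = 18 + 15 + 23 + 24 + 13 = 93.

93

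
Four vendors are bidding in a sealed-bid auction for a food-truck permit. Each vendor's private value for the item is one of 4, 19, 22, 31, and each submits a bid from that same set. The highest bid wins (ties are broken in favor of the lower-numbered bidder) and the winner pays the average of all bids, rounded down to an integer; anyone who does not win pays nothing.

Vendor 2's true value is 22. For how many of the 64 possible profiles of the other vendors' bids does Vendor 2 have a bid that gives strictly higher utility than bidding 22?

15

Others bid (4, 4, 4): truth gives 14; bid 19 gives 15 > 14. Violating.
Others bid (4, 4, 19): truth gives 10; bid 19 gives 11 > 10. Violating.
Others bid (4, 4, 31): truth gives 0; bid 31 gives 5 > 0. Violating.
Others bid (4, 19, 4): truth gives 10; bid 19 gives 11 > 10. Violating.
Others bid (4, 4, 22): truth gives 9; no alternative beats it.
Others bid (4, 19, 22): truth gives 6; no alternative beats it.
(Checking all 64 profiles: 15 have a profitable deviation, 49 do not.)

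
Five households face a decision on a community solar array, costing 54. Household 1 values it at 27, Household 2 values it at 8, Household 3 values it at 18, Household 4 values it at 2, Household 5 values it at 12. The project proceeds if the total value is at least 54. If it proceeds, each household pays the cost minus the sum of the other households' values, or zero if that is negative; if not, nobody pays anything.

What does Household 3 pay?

5

Total value 67 ≥ cost 54, so the project is built.
The other households' values sum to 49.
Cost minus that sum is 54 - 49 = 5.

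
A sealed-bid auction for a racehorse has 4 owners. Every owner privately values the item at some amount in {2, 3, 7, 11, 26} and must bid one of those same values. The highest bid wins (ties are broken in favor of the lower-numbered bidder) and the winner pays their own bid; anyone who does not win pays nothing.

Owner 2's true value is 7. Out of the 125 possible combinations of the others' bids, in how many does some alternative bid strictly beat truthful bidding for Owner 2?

Others bid (2, 2, 2): truth gives 0; bid 3 gives 4 > 0. Violating.
Others bid (2, 2, 3): truth gives 0; bid 3 gives 4 > 0. Violating.
Others bid (2, 3, 2): truth gives 0; bid 3 gives 4 > 0. Violating.
Others bid (2, 3, 3): truth gives 0; bid 3 gives 4 > 0. Violating.
Others bid (2, 2, 7): truth gives 0; no alternative beats it.
Others bid (2, 2, 11): truth gives 0; no alternative beats it.
(Checking all 125 profiles: 4 have a profitable deviation, 121 do not.)

4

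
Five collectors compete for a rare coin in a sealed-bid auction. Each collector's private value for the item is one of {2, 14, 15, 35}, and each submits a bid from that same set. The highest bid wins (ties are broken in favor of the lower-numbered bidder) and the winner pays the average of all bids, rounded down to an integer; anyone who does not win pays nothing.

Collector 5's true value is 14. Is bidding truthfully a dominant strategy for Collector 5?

No

Consider the case where Collector 1 bids 2, Collector 2 bids 2, Collector 3 bids 2 and Collector 4 bids 14.
Truthful bid 14: loses, pays 0, utility 0.
Bid 15 instead: wins, pays 7, utility 14 - 7 = 7.
Since 7 > 0, bidding 15 is strictly better here, so truthful bidding is not dominant.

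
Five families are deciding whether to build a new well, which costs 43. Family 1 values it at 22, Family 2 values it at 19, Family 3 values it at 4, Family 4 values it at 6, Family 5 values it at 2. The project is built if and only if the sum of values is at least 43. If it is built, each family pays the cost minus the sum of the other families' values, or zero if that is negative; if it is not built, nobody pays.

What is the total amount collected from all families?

21

Total value 53 ≥ cost 43, so it is built.
Family 1: others sum to 31; max(0, 43 - 31) = 12.
Family 2: others sum to 34; max(0, 43 - 34) = 9.
Family 3: others sum to 49; max(0, 43 - 49) = 0.
Family 4: others sum to 47; max(0, 43 - 47) = 0.
Family 5: others sum to 51; max(0, 43 - 51) = 0.
Total collected = 12 + 9 + 0 + 0 + 0 = 21.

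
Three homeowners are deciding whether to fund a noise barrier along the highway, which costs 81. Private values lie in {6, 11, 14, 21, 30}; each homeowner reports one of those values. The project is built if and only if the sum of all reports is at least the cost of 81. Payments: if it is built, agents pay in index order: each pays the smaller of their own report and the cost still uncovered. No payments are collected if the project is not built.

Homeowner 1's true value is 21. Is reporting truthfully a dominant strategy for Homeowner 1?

Check each profile of the others' reports and compare truth against every alternative report.
Others report (6, 6): truth gives 0, best alternative gives 0.
Others report (6, 11): truth gives 0, best alternative gives 0.
Others report (6, 14): truth gives 0, best alternative gives 0.
Others report (6, 21): truth gives 0, best alternative gives 0.
Others report (6, 30): truth gives 0, best alternative gives 0.
Others report (11, 6): truth gives 0, best alternative gives 0.
(Remaining 19 profiles checked similarly; truth is weakly best in each.)
In every case the truthful report is at least as good as any alternative, so it is a dominant strategy.

Yes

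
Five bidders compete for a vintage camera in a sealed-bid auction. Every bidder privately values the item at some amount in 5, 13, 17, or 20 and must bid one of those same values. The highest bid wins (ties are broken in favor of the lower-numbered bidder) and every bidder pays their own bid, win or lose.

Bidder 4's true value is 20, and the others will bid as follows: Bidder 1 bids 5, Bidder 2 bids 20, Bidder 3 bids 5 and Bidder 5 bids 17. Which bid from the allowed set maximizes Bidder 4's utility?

5

Bid 5: loses but pays 5, utility -5.
Bid 13: loses but pays 13, utility -13.
Bid 17: loses but pays 17, utility -17.
Bid 20: loses but pays 20, utility -20.
The best choice is 5 with utility -5.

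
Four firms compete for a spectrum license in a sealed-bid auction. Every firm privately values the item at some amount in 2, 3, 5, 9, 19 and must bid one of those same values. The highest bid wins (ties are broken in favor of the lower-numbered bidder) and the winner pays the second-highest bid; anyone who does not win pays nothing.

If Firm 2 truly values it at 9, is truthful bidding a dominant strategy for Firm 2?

Yes

Check each profile of the others' bids and compare truth against every alternative bid.
Others bid (2, 2, 2): truth gives 7, best alternative gives 7.
Others bid (2, 2, 3): truth gives 6, best alternative gives 6.
Others bid (2, 3, 2): truth gives 6, best alternative gives 6.
Others bid (2, 3, 3): truth gives 6, best alternative gives 6.
Others bid (3, 2, 2): truth gives 6, best alternative gives 6.
Others bid (3, 2, 3): truth gives 6, best alternative gives 6.
(Remaining 119 profiles checked similarly; truth is weakly best in each.)
In every case the truthful bid is at least as good as any alternative, so it is a dominant strategy.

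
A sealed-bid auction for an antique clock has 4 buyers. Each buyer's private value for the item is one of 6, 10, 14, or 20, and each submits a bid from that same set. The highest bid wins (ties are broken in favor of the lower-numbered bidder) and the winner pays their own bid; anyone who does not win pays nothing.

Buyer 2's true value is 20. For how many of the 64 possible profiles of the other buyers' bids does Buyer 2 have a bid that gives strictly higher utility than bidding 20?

Others bid (6, 6, 6): truth gives 0; bid 10 gives 10 > 0. Violating.
Others bid (6, 6, 10): truth gives 0; bid 10 gives 10 > 0. Violating.
Others bid (6, 6, 14): truth gives 0; bid 14 gives 6 > 0. Violating.
Others bid (6, 10, 6): truth gives 0; bid 10 gives 10 > 0. Violating.
Others bid (6, 6, 20): truth gives 0; no alternative beats it.
Others bid (6, 10, 20): truth gives 0; no alternative beats it.
(Checking all 64 profiles: 18 have a profitable deviation, 46 do not.)

18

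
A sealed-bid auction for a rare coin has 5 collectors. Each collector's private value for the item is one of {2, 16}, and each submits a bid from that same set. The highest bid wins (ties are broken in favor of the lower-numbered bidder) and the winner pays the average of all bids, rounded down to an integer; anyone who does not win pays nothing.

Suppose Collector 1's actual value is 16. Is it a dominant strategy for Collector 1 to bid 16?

Consider the case where Collector 2 bids 2, Collector 3 bids 2, Collector 4 bids 2 and Collector 5 bids 2.
Truthful bid 16: wins, pays 4, utility 16 - 4 = 12.
Bid 2 instead: wins, pays 2, utility 16 - 2 = 14.
Since 14 > 12, bidding 2 is strictly better here, so truthful bidding is not dominant.

No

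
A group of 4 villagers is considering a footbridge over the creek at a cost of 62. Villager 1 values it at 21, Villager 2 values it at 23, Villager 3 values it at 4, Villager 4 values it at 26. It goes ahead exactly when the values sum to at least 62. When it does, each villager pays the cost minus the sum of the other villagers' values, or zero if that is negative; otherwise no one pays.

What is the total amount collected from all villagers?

Total value 74 ≥ cost 62, so it is built.
Villager 1: others sum to 53; max(0, 62 - 53) = 9.
Villager 2: others sum to 51; max(0, 62 - 51) = 11.
Villager 3: others sum to 70; max(0, 62 - 70) = 0.
Villager 4: others sum to 48; max(0, 62 - 48) = 14.
Total collected = 9 + 11 + 0 + 14 = 34.

34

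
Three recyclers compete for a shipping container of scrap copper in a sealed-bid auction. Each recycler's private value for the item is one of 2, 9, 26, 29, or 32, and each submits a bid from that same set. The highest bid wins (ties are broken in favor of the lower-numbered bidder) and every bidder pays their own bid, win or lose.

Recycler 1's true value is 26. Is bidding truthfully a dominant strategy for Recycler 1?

Consider the case where Recycler 2 bids 2 and Recycler 3 bids 2.
Truthful bid 26: wins, pays 26, utility 26 - 26 = 0.
Bid 2 instead: wins, pays 2, utility 26 - 2 = 24.
Since 24 > 0, bidding 2 is strictly better here, so truthful bidding is not dominant.

No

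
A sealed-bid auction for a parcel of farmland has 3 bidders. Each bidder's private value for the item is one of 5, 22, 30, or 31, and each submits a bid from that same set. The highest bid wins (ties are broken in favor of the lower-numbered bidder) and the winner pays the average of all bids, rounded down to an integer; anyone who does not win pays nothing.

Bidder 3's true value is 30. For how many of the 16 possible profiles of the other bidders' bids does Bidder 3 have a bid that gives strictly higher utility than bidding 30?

5

Others bid (5, 5): truth gives 17; bid 22 gives 20 > 17. Violating.
Others bid (5, 30): truth gives 0; bid 31 gives 8 > 0. Violating.
Others bid (22, 30): truth gives 0; bid 31 gives 3 > 0. Violating.
Others bid (30, 5): truth gives 0; bid 31 gives 8 > 0. Violating.
Others bid (5, 22): truth gives 11; no alternative beats it.
Others bid (5, 31): truth gives 0; no alternative beats it.
(Checking all 16 profiles: 5 have a profitable deviation, 11 do not.)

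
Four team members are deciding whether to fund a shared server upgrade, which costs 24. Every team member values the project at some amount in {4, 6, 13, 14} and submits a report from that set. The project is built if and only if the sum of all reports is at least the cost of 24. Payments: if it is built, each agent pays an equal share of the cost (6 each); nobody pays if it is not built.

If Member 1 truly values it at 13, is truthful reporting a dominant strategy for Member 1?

Yes

Check each profile of the others' reports and compare truth against every alternative report.
Others report (4, 4, 4): truth gives 7, best alternative gives 7.
Others report (4, 4, 6): truth gives 7, best alternative gives 7.
Others report (4, 4, 13): truth gives 7, best alternative gives 7.
Others report (4, 4, 14): truth gives 7, best alternative gives 7.
Others report (4, 6, 4): truth gives 7, best alternative gives 7.
Others report (4, 6, 6): truth gives 7, best alternative gives 7.
(Remaining 58 profiles checked similarly; truth is weakly best in each.)
In every case the truthful report is at least as good as any alternative, so it is a dominant strategy.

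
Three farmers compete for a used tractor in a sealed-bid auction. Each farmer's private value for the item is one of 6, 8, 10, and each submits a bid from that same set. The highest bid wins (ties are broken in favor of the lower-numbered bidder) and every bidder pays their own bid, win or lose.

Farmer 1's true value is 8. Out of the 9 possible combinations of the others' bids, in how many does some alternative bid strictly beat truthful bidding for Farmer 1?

6

Others bid (6, 6): truth gives 0; bid 6 gives 2 > 0. Violating.
Others bid (6, 10): truth gives -8; bid 10 gives -2 > -8. Violating.
Others bid (8, 10): truth gives -8; bid 10 gives -2 > -8. Violating.
Others bid (10, 6): truth gives -8; bid 10 gives -2 > -8. Violating.
Others bid (6, 8): truth gives 0; no alternative beats it.
Others bid (8, 6): truth gives 0; no alternative beats it.
(Checking all 9 profiles: 6 have a profitable deviation, 3 do not.)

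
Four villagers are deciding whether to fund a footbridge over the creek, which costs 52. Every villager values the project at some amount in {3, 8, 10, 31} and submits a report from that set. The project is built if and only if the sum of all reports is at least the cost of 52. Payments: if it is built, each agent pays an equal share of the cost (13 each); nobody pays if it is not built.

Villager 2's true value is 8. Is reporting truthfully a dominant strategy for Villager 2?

No

Consider the case where Villager 1 reports 3, Villager 3 reports 10 and Villager 4 reports 31.
Truthful report 8: project built, pays 13, utility 8 - 13 = -5.
Report 3 instead: project not built, utility 0.
Since 0 > -5, reporting 3 is strictly better here, so truthful reporting is not dominant.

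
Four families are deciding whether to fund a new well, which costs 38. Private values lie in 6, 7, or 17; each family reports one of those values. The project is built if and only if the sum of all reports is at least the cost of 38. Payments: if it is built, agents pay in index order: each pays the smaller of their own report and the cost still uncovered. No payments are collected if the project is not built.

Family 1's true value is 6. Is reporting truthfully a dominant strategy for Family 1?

Check each profile of the others' reports and compare truth against every alternative report.
Others report (6, 17, 17): truth gives 0, best alternative gives -1.
Others report (7, 7, 17): truth gives 0, best alternative gives -1.
Others report (7, 17, 7): truth gives 0, best alternative gives -1.
Others report (7, 17, 17): truth gives 0, best alternative gives -1.
Others report (17, 6, 17): truth gives 0, best alternative gives -1.
Others report (17, 7, 7): truth gives 0, best alternative gives -1.
(Remaining 21 profiles checked similarly; truth is weakly best in each.)
In every case the truthful report is at least as good as any alternative, so it is a dominant strategy.

Yes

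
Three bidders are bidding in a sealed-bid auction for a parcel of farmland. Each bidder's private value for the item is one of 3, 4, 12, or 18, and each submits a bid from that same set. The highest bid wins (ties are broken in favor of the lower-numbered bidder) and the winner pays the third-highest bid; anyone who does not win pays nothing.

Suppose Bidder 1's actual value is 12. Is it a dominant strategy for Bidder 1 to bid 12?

Consider the case where Bidder 2 bids 3 and Bidder 3 bids 18.
Truthful bid 12: loses, pays 0, utility 0.
Bid 18 instead: wins, pays 3, utility 12 - 3 = 9.
Since 9 > 0, bidding 18 is strictly better here, so truthful bidding is not dominant.

No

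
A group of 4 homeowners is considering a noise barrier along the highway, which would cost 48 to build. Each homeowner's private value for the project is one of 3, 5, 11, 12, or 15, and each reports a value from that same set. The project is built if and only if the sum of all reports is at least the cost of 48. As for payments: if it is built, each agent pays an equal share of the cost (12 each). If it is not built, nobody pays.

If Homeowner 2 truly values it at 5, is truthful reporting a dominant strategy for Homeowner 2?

Check each profile of the others' reports and compare truth against every alternative report.
Others report (15, 15, 15): truth gives -7, best alternative gives -7.
Others report (3, 3, 3): truth gives 0, best alternative gives 0.
Others report (3, 3, 5): truth gives 0, best alternative gives 0.
Others report (3, 3, 11): truth gives 0, best alternative gives 0.
Others report (3, 3, 12): truth gives 0, best alternative gives 0.
Others report (3, 3, 15): truth gives 0, best alternative gives 0.
(Remaining 119 profiles checked similarly; truth is weakly best in each.)
In every case the truthful report is at least as good as any alternative, so it is a dominant strategy.

Yes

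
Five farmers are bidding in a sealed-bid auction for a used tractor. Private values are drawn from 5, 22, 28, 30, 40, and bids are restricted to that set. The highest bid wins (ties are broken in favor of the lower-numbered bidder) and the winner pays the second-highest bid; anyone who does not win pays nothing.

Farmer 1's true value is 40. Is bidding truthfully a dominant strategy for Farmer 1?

Yes

Check each profile of the others' bids and compare truth against every alternative bid.
Others bid (5, 5, 5, 5): truth gives 35, best alternative gives 35.
Others bid (5, 5, 5, 22): truth gives 18, best alternative gives 18.
Others bid (5, 5, 22, 5): truth gives 18, best alternative gives 18.
Others bid (5, 5, 22, 22): truth gives 18, best alternative gives 18.
Others bid (5, 22, 5, 5): truth gives 18, best alternative gives 18.
Others bid (5, 22, 5, 22): truth gives 18, best alternative gives 18.
(Remaining 619 profiles checked similarly; truth is weakly best in each.)
In every case the truthful bid is at least as good as any alternative, so it is a dominant strategy.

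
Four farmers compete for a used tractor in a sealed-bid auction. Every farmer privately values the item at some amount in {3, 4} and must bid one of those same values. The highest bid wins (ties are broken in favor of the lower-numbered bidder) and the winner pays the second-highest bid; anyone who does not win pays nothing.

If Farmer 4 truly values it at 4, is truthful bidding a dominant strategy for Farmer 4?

Yes

Check each profile of the others' bids and compare truth against every alternative bid.
Others bid (3, 3, 3): truth gives 1, best alternative gives 0.
Others bid (3, 3, 4): truth gives 0, best alternative gives 0.
Others bid (3, 4, 3): truth gives 0, best alternative gives 0.
Others bid (3, 4, 4): truth gives 0, best alternative gives 0.
Others bid (4, 3, 3): truth gives 0, best alternative gives 0.
Others bid (4, 3, 4): truth gives 0, best alternative gives 0.
(Remaining 2 profiles checked similarly; truth is weakly best in each.)
In every case the truthful bid is at least as good as any alternative, so it is a dominant strategy.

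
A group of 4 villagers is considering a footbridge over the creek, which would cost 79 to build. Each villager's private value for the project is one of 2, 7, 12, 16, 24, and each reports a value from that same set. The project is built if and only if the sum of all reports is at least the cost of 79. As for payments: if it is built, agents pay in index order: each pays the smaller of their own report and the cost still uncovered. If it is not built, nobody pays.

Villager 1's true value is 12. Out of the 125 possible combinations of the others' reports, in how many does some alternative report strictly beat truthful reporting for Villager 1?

Others report (24, 24, 24): truth gives 0; report 7 gives 5 > 0. Violating.
Others report (2, 2, 2): truth gives 0; no alternative beats it.
Others report (2, 2, 7): truth gives 0; no alternative beats it.
(Checking all 125 profiles: 1 has a profitable deviation, 124 do not.)

1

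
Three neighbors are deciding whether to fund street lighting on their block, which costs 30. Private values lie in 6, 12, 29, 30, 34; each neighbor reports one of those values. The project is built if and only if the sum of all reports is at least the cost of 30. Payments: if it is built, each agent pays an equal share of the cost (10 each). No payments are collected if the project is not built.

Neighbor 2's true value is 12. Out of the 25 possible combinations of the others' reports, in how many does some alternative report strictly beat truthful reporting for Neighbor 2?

Others report (6, 6): truth gives 0; report 29 gives 2 > 0. Violating.
Others report (6, 12): truth gives 2; no alternative beats it.
Others report (6, 29): truth gives 2; no alternative beats it.
(Checking all 25 profiles: 1 has a profitable deviation, 24 do not.)

1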